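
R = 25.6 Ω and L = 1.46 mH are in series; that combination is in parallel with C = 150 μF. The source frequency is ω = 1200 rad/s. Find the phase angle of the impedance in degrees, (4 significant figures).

-77.63°

X_L = ωL = 1.752 Ω
X_C = 1/(ωC) = 5.556 Ω
Branch 1 (R+jX_L): Z₁ = 25.60 + j1.752 Ω, |Z₁| = 25.66 Ω
Branch 2 (−jX_C): Z₂ = −j5.556 Ω
Parallel: Z = Z₁Z₂/(Z₁+Z₂), |Z| = 5.508 Ω, ∠Z = -77.63°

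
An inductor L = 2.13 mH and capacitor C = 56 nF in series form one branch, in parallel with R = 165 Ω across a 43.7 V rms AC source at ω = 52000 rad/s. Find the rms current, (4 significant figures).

324.7 mA

X_L = ωL = 110.8 Ω
X_C = 1/(ωC) = 343.4 Ω
Branch 1: Z₁ = R = 165.0 Ω
Branch 2 (series LC): Z₂ = j(X_L − X_C) = −j232.6 Ω
Parallel: Z = Z₁Z₂/(Z₁+Z₂), |Z| = 134.6 Ω, ∠Z = -35.35°
I = V/|Z| = 43.7/134.6 = 324.7 mA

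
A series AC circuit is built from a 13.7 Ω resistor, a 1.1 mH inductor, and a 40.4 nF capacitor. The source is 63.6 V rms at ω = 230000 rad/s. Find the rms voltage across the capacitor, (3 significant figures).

46.9 V

X_L = ωL = 253 Ω
X_C = 1/(ωC) = 108 Ω
Net reactance X = X_L − X_C = 145 Ω
Z = 13.7 + j145 Ω
|Z| = √(13.7² + 145²) = 146 Ω
I = V/|Z| = 436 mA
V_C = I·|Z_C| = 0.436 × 108 = 46.9 V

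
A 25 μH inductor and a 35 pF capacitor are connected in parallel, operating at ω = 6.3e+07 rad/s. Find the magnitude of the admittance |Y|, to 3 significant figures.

X_L = ωL = 1580 Ω
X_C = 1/(ωC) = 454 Ω
Parallel: admittances add. Y = 1/(jωL) + jωC
Y = (0 + j0.00157) S
|Y| = 0.00157 S → |Z| = 1/|Y| = 637 Ω, ∠Z = −∠Y = -90.0°

1.57 mS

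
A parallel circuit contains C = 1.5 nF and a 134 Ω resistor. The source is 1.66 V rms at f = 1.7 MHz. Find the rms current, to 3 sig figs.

ω = 2πf = 1.068e+07 rad/s
X_C = 1/(ωC) = 62.4 Ω
Parallel: admittances add. Y = 1/R + jωC
Y = (0.00746 + j0.0160) S
|Y| = 0.0177 S → |Z| = 1/|Y| = 56.6 Ω, ∠Z = −∠Y = -65.0°
I = V/|Z| = 1.66/56.6 = 29.3 mA

29.3 mA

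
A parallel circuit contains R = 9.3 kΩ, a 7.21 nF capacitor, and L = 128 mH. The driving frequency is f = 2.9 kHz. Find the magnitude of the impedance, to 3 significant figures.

3160 Ω

ω = 2πf = 18220 rad/s
X_L = ωL = 2330 Ω
X_C = 1/(ωC) = 7610 Ω
Parallel: admittances add. Y = 1/R + 1/(jωL) + jωC
Y = (0.000108 − j0.000297) S
|Y| = 0.000316 S → |Z| = 1/|Y| = 3160 Ω, ∠Z = −∠Y = 70.1°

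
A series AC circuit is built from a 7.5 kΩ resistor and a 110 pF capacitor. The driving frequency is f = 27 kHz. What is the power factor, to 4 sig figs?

ω = 2πf = 169600 rad/s
X_C = 1/(ωC) = 53590 Ω
Z = 7500 − j53590 Ω
|Z| = √(7500² + 53590²) = 54110 Ω
∠Z = arctan(-53590/7500) = -82.03°
cos φ = cos(-82.03°) = 0.1386

0.1386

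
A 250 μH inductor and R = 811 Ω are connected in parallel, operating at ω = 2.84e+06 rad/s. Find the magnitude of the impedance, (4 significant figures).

534.2 Ω

X_L = ωL = 710.0 Ω
Parallel: admittances add. Y = 1/R + 1/(jωL)
Y = (0.001233 − j0.001408) S
|Y| = 0.001872 S → |Z| = 1/|Y| = 534.2 Ω, ∠Z = −∠Y = 48.80°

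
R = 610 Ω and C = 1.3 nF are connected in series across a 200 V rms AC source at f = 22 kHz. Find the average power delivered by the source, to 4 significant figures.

778.6 mW

ω = 2πf = 138200 rad/s
X_C = 1/(ωC) = 5565 Ω
Z = 610.0 − j5565 Ω
|Z| = √(610.0² + 5565²) = 5598 Ω
∠Z = arctan(-5565/610.0) = -83.74°
I = V/|Z| = 35.73 mA
P = VI cos φ = 200 × 0.03573 × cos(-83.74°) = 778.6 mW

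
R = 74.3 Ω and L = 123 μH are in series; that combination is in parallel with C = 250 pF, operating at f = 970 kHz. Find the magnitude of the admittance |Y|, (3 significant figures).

241 μS

ω = 2πf = 6.095e+06 rad/s
X_L = ωL = 750 Ω
X_C = 1/(ωC) = 656 Ω
Branch 1 (R+jX_L): Z₁ = 74.3 + j750 Ω, |Z₁| = 753 Ω
Branch 2 (−jX_C): Z₂ = −j656 Ω
Parallel: Z = Z₁Z₂/(Z₁+Z₂), |Z| = 4140 Ω, ∠Z = -57.1°
|Y| = 1/|Z| = 241 μS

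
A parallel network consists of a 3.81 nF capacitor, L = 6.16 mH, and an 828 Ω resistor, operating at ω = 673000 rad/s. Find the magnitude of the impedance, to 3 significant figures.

X_L = ωL = 4150 Ω
X_C = 1/(ωC) = 390 Ω
Parallel: admittances add. Y = 1/R + 1/(jωL) + jωC
Y = (0.00121 + j0.00232) S
|Y| = 0.00262 S → |Z| = 1/|Y| = 382 Ω, ∠Z = −∠Y = -62.5°

382 Ω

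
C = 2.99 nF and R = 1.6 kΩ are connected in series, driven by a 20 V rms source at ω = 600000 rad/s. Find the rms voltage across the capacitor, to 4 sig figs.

6.580 V

X_C = 1/(ωC) = 557.4 Ω
Z = 1600 − j557.4 Ω
|Z| = √(1600² + 557.4²) = 1694 Ω
I = V/|Z| = 11.80 mA
V_C = I·|Z_C| = 0.01180 × 557.4 = 6.580 V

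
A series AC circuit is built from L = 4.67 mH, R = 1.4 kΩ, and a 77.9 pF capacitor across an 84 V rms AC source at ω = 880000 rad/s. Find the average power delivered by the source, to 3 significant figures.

88.4 mW

X_L = ωL = 4110 Ω
X_C = 1/(ωC) = 14600 Ω
Net reactance X = X_L − X_C = -10500 Ω
Z = 1400 − j10500 Ω
|Z| = √(1400² + 10500²) = 10600 Ω
∠Z = arctan(-10500/1400) = -82.4°
I = V/|Z| = 7.95 mA
P = VI cos φ = 84 × 0.00795 × cos(-82.4°) = 88.4 mW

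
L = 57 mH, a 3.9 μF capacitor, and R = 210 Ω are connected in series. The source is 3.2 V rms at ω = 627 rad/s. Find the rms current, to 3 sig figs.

7.47 mA

X_L = ωL = 35.7 Ω
X_C = 1/(ωC) = 409 Ω
Net reactance X = X_L − X_C = -373 Ω
Z = 210 − j373 Ω
|Z| = √(210² + 373²) = 428 Ω
I = V/|Z| = 3.2/428 = 7.47 mA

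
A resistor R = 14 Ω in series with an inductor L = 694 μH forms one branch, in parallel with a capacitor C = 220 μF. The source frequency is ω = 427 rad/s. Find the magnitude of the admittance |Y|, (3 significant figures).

117 mS

X_L = ωL = 0.296 Ω
X_C = 1/(ωC) = 10.6 Ω
Branch 1 (R+jX_L): Z₁ = 14.0 + j0.296 Ω, |Z₁| = 14.0 Ω
Branch 2 (−jX_C): Z₂ = −j10.6 Ω
Parallel: Z = Z₁Z₂/(Z₁+Z₂), |Z| = 8.56 Ω, ∠Z = -52.3°
|Y| = 1/|Z| = 117 mS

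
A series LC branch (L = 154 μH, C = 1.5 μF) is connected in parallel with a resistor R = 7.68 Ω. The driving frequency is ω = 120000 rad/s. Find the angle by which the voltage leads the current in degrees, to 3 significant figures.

30.7°

X_L = ωL = 18.5 Ω
X_C = 1/(ωC) = 5.56 Ω
Branch 1: Z₁ = R = 7.68 Ω
Branch 2 (series LC): Z₂ = j(X_L − X_C) = j12.9 Ω
Parallel: Z = Z₁Z₂/(Z₁+Z₂), |Z| = 6.60 Ω, ∠Z = 30.7°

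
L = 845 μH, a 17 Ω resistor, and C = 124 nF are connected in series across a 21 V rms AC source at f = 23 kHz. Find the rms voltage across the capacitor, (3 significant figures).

17.1 V

ω = 2πf = 144500 rad/s
X_L = ωL = 122 Ω
X_C = 1/(ωC) = 55.8 Ω
Net reactance X = X_L − X_C = 66.3 Ω
Z = 17.0 + j66.3 Ω
|Z| = √(17.0² + 66.3²) = 68.5 Ω
I = V/|Z| = 307 mA
V_C = I·|Z_C| = 0.307 × 55.8 = 17.1 V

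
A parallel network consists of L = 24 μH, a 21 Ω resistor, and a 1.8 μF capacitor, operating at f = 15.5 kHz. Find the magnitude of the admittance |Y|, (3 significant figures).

ω = 2πf = 97390 rad/s
X_L = ωL = 2.34 Ω
X_C = 1/(ωC) = 5.70 Ω
Parallel: admittances add. Y = 1/R + 1/(jωL) + jωC
Y = (0.0476 − j0.253) S
|Y| = 0.257 S → |Z| = 1/|Y| = 3.89 Ω, ∠Z = −∠Y = 79.3°

257 mS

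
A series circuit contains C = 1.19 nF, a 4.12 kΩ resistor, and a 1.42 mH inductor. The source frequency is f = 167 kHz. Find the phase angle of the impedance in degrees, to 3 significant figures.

9.50°

ω = 2πf = 1.049e+06 rad/s
X_L = ωL = 1490 Ω
X_C = 1/(ωC) = 801 Ω
Net reactance X = X_L − X_C = 689 Ω
Z = 4120 + j689 Ω
|Z| = √(4120² + 689²) = 4180 Ω
∠Z = arctan(689/4120) = 9.50°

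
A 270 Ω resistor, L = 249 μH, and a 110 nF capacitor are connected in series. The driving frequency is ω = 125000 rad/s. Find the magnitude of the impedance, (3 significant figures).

273 Ω

X_L = ωL = 31.1 Ω
X_C = 1/(ωC) = 72.7 Ω
Net reactance X = X_L − X_C = -41.6 Ω
Z = 270 − j41.6 Ω
|Z| = √(270² + 41.6²) = 273 Ω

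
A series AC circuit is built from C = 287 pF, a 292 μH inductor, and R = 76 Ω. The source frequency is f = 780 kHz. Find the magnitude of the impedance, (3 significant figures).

724 Ω

ω = 2πf = 4.901e+06 rad/s
X_L = ωL = 1430 Ω
X_C = 1/(ωC) = 711 Ω
Net reactance X = X_L − X_C = 720 Ω
Z = 76.0 + j720 Ω
|Z| = √(76.0² + 720²) = 724 Ω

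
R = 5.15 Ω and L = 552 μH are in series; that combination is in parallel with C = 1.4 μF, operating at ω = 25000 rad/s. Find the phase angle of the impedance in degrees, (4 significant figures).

50.31°

X_L = ωL = 13.80 Ω
X_C = 1/(ωC) = 28.57 Ω
Branch 1 (R+jX_L): Z₁ = 5.150 + j13.80 Ω, |Z₁| = 14.73 Ω
Branch 2 (−jX_C): Z₂ = −j28.57 Ω
Parallel: Z = Z₁Z₂/(Z₁+Z₂), |Z| = 26.90 Ω, ∠Z = 50.31°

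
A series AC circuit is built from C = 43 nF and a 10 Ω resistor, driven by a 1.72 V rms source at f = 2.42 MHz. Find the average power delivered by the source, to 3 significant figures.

ω = 2πf = 1.521e+07 rad/s
X_C = 1/(ωC) = 1.53 Ω
Z = 10.0 − j1.53 Ω
|Z| = √(10.0² + 1.53²) = 10.1 Ω
∠Z = arctan(-1.53/10.0) = -8.70°
I = V/|Z| = 170 mA
P = VI cos φ = 1.72 × 0.170 × cos(-8.70°) = 289 mW

289 mW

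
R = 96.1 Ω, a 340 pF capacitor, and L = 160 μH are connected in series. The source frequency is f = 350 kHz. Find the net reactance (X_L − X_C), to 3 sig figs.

-986 Ω

ω = 2πf = 2.199e+06 rad/s
X_L = ωL = 352 Ω
X_C = 1/(ωC) = 1340 Ω
X = 352 − 1340 = -986 Ω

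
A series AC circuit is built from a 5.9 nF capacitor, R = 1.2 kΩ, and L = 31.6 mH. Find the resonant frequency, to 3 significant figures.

ω₀ = 1/√(LC) = 1/√(0.0316 × 5.9e-09) = 73240 rad/s
f₀ = ω₀/(2π) = 11.7 kHz

11.7 kHz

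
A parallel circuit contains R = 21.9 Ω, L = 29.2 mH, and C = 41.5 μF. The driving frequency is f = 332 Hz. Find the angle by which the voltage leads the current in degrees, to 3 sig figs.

ω = 2πf = 2086 rad/s
X_L = ωL = 60.9 Ω
X_C = 1/(ωC) = 11.6 Ω
Parallel: admittances add. Y = 1/R + 1/(jωL) + jωC
Y = (0.0457 + j0.0702) S
|Y| = 0.0837 S → |Z| = 1/|Y| = 11.9 Ω, ∠Z = −∠Y = -56.9°

-56.9°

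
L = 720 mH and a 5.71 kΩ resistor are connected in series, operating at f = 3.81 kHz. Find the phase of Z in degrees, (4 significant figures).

71.67°

ω = 2πf = 23940 rad/s
X_L = ωL = 17240 Ω
Z = 5710 + j17240 Ω
|Z| = √(5710² + 17240²) = 18160 Ω
∠Z = arctan(17240/5710) = 71.67°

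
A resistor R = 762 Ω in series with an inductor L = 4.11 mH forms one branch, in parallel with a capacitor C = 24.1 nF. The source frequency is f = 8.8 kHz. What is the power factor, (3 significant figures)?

0.778

ω = 2πf = 55290 rad/s
X_L = ωL = 227 Ω
X_C = 1/(ωC) = 750 Ω
Branch 1 (R+jX_L): Z₁ = 762 + j227 Ω, |Z₁| = 795 Ω
Branch 2 (−jX_C): Z₂ = −j750 Ω
Parallel: Z = Z₁Z₂/(Z₁+Z₂), |Z| = 646 Ω, ∠Z = -38.9°
cos φ = cos(-38.9°) = 0.778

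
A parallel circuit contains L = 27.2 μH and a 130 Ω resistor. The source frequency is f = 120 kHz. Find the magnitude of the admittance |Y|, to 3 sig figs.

49.4 mS

ω = 2πf = 754000 rad/s
X_L = ωL = 20.5 Ω
Parallel: admittances add. Y = 1/R + 1/(jωL)
Y = (0.00769 − j0.0488) S
|Y| = 0.0494 S → |Z| = 1/|Y| = 20.3 Ω, ∠Z = −∠Y = 81.0°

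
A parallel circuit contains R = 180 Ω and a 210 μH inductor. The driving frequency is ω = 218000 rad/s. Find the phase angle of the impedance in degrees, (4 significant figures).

X_L = ωL = 45.78 Ω
Parallel: admittances add. Y = 1/R + 1/(jωL)
Y = (0.005556 − j0.02184) S
|Y| = 0.02254 S → |Z| = 1/|Y| = 44.37 Ω, ∠Z = −∠Y = 75.73°

75.73°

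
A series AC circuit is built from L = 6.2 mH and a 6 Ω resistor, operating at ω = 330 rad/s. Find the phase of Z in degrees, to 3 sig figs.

X_L = ωL = 2.05 Ω
Z = 6.00 + j2.05 Ω
|Z| = √(6.00² + 2.05²) = 6.34 Ω
∠Z = arctan(2.05/6.00) = 18.8°

18.8°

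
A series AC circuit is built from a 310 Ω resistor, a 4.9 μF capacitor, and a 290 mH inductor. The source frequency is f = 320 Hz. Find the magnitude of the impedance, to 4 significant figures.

572.7 Ω

ω = 2πf = 2011 rad/s
X_L = ωL = 583.1 Ω
X_C = 1/(ωC) = 101.5 Ω
Net reactance X = X_L − X_C = 481.6 Ω
Z = 310.0 + j481.6 Ω
|Z| = √(310.0² + 481.6²) = 572.7 Ω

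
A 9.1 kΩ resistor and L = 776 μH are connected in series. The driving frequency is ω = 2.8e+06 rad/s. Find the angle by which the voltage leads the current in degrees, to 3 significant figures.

13.4°

X_L = ωL = 2170 Ω
Z = 9100 + j2170 Ω
|Z| = √(9100² + 2170²) = 9360 Ω
∠Z = arctan(2170/9100) = 13.4°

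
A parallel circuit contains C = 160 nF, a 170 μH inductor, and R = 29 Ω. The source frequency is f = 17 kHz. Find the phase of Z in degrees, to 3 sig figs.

47.8°

ω = 2πf = 106800 rad/s
X_L = ωL = 18.2 Ω
X_C = 1/(ωC) = 58.5 Ω
Parallel: admittances add. Y = 1/R + 1/(jωL) + jωC
Y = (0.0345 − j0.0380) S
|Y| = 0.0513 S → |Z| = 1/|Y| = 19.5 Ω, ∠Z = −∠Y = 47.8°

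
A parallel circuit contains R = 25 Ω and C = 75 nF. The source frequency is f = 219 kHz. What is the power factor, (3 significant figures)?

ω = 2πf = 1.376e+06 rad/s
X_C = 1/(ωC) = 9.69 Ω
Parallel: admittances add. Y = 1/R + jωC
Y = (0.0400 + j0.103) S
|Y| = 0.111 S → |Z| = 1/|Y| = 9.03 Ω, ∠Z = −∠Y = -68.8°
cos φ = cos(-68.8°) = 0.361

0.361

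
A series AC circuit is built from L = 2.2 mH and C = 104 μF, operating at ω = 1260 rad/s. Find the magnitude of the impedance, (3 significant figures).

X_L = ωL = 2.77 Ω
X_C = 1/(ωC) = 7.63 Ω
Net reactance X = X_L − X_C = -4.86 Ω
Z = − j4.86 Ω
|Z| = √(0² + 4.86²) = 4.86 Ω

4.86 Ω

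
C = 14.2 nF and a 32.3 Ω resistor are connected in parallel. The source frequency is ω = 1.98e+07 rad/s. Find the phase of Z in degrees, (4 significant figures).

X_C = 1/(ωC) = 3.557 Ω
Parallel: admittances add. Y = 1/R + jωC
Y = (0.03096 + j0.2812) S
|Y| = 0.2829 S → |Z| = 1/|Y| = 3.535 Ω, ∠Z = −∠Y = -83.72°

-83.72°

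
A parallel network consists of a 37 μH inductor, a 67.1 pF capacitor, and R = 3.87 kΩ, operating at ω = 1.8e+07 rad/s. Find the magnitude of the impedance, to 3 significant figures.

2560 Ω

X_L = ωL = 666 Ω
X_C = 1/(ωC) = 828 Ω
Parallel: admittances add. Y = 1/R + 1/(jωL) + jωC
Y = (0.000258 − j0.000294) S
|Y| = 0.000391 S → |Z| = 1/|Y| = 2560 Ω, ∠Z = −∠Y = 48.7°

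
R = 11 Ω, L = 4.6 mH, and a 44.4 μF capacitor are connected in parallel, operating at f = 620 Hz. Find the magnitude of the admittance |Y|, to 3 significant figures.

ω = 2πf = 3896 rad/s
X_L = ωL = 17.9 Ω
X_C = 1/(ωC) = 5.78 Ω
Parallel: admittances add. Y = 1/R + 1/(jωL) + jωC
Y = (0.0909 + j0.117) S
|Y| = 0.148 S → |Z| = 1/|Y| = 6.74 Ω, ∠Z = −∠Y = -52.2°

148 mS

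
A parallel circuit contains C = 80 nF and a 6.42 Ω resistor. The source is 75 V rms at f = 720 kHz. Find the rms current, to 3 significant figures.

29.6 A

ω = 2πf = 4.524e+06 rad/s
X_C = 1/(ωC) = 2.76 Ω
Parallel: admittances add. Y = 1/R + jωC
Y = (0.156 + j0.362) S
|Y| = 0.394 S → |Z| = 1/|Y| = 2.54 Ω, ∠Z = −∠Y = -66.7°
I = V/|Z| = 75/2.54 = 29.6 A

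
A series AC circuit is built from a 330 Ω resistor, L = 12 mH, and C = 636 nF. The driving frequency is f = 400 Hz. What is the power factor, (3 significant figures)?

ω = 2πf = 2513 rad/s
X_L = ωL = 30.2 Ω
X_C = 1/(ωC) = 626 Ω
Net reactance X = X_L − X_C = -595 Ω
Z = 330 − j595 Ω
|Z| = √(330² + 595²) = 681 Ω
∠Z = arctan(-595/330) = -61.0°
cos φ = cos(-61.0°) = 0.485

0.485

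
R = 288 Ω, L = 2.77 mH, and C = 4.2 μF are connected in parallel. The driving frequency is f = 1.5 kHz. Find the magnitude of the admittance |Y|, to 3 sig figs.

ω = 2πf = 9425 rad/s
X_L = ωL = 26.1 Ω
X_C = 1/(ωC) = 25.3 Ω
Parallel: admittances add. Y = 1/R + 1/(jωL) + jωC
Y = (0.00347 + j0.00128) S
|Y| = 0.00370 S → |Z| = 1/|Y| = 270 Ω, ∠Z = −∠Y = -20.2°

3.70 mS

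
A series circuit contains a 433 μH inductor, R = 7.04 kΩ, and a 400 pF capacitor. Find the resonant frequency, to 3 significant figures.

ω₀ = 1/√(LC) = 1/√(0.000433 × 4e-10) = 2.403e+06 rad/s
f₀ = ω₀/(2π) = 382 kHz

382 kHz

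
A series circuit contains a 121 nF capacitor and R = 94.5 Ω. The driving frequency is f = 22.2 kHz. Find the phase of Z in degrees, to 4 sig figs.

-32.09°

ω = 2πf = 139500 rad/s
X_C = 1/(ωC) = 59.25 Ω
Z = 94.50 − j59.25 Ω
|Z| = √(94.50² + 59.25²) = 111.5 Ω
∠Z = arctan(-59.25/94.50) = -32.09°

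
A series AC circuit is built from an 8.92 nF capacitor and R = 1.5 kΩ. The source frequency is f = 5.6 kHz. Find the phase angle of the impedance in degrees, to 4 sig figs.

ω = 2πf = 35190 rad/s
X_C = 1/(ωC) = 3186 Ω
Z = 1500 − j3186 Ω
|Z| = √(1500² + 3186²) = 3522 Ω
∠Z = arctan(-3186/1500) = -64.79°

-64.79°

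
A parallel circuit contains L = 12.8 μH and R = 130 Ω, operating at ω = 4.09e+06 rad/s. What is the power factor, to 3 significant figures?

X_L = ωL = 52.4 Ω
Parallel: admittances add. Y = 1/R + 1/(jωL)
Y = (0.00769 − j0.0191) S
|Y| = 0.0206 S → |Z| = 1/|Y| = 48.6 Ω, ∠Z = −∠Y = 68.1°
cos φ = cos(68.1°) = 0.374

0.374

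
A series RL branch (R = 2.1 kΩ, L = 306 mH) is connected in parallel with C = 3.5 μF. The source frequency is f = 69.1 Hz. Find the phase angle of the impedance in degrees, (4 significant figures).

-72.34°

ω = 2πf = 434.2 rad/s
X_L = ωL = 132.9 Ω
X_C = 1/(ωC) = 658.1 Ω
Branch 1 (R+jX_L): Z₁ = 2100 + j132.9 Ω, |Z₁| = 2104 Ω
Branch 2 (−jX_C): Z₂ = −j658.1 Ω
Parallel: Z = Z₁Z₂/(Z₁+Z₂), |Z| = 639.7 Ω, ∠Z = -72.34°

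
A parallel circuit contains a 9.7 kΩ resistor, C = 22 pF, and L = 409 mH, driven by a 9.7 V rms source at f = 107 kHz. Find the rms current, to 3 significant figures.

1.01 mA

ω = 2πf = 672300 rad/s
X_L = ωL = 275000 Ω
X_C = 1/(ωC) = 67600 Ω
Parallel: admittances add. Y = 1/R + 1/(jωL) + jωC
Y = (0.000103 + j1.12e-05) S
|Y| = 0.000104 S → |Z| = 1/|Y| = 9640 Ω, ∠Z = −∠Y = -6.17°
I = V/|Z| = 9.7/9640 = 1.01 mA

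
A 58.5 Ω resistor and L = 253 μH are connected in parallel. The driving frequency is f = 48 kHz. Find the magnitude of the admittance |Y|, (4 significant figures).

21.54 mS

ω = 2πf = 301600 rad/s
X_L = ωL = 76.30 Ω
Parallel: admittances add. Y = 1/R + 1/(jωL)
Y = (0.01709 − j0.01311) S
|Y| = 0.02154 S → |Z| = 1/|Y| = 46.43 Ω, ∠Z = −∠Y = 37.48°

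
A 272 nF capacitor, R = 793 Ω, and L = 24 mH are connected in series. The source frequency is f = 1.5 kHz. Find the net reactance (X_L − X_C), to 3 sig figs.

-164 Ω

ω = 2πf = 9425 rad/s
X_L = ωL = 226 Ω
X_C = 1/(ωC) = 390 Ω
X = 226 − 390 = -164 Ω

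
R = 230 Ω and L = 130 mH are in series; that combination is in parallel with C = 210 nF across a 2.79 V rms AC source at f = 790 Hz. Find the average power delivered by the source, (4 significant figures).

3.815 mW

ω = 2πf = 4964 rad/s
X_L = ωL = 645.3 Ω
X_C = 1/(ωC) = 959.3 Ω
Branch 1 (R+jX_L): Z₁ = 230.0 + j645.3 Ω, |Z₁| = 685.0 Ω
Branch 2 (−jX_C): Z₂ = −j959.3 Ω
Parallel: Z = Z₁Z₂/(Z₁+Z₂), |Z| = 1688 Ω, ∠Z = 34.17°
I = V/|Z| = 1.653 mA
P = VI cos φ = 2.79 × 0.001653 × cos(34.17°) = 3.815 mW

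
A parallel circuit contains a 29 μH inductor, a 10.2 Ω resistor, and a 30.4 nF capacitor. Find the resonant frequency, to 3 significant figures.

170 kHz

ω₀ = 1/√(LC) = 1/√(2.9e-05 × 3.04e-08) = 1.065e+06 rad/s
f₀ = ω₀/(2π) = 170 kHz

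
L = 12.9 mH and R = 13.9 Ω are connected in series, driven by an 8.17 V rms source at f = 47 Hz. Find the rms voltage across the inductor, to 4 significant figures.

ω = 2πf = 295.3 rad/s
X_L = ωL = 3.809 Ω
Z = 13.90 + j3.809 Ω
|Z| = √(13.90² + 3.809²) = 14.41 Ω
I = V/|Z| = 566.9 mA
V_L = I·|Z_L| = 0.5669 × 3.809 = 2.159 V

2.159 V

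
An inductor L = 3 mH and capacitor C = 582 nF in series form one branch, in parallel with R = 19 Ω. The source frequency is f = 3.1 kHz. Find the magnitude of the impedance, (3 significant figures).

16.0 Ω

ω = 2πf = 19480 rad/s
X_L = ωL = 58.4 Ω
X_C = 1/(ωC) = 88.2 Ω
Branch 1: Z₁ = R = 19.0 Ω
Branch 2 (series LC): Z₂ = j(X_L − X_C) = −j29.8 Ω
Parallel: Z = Z₁Z₂/(Z₁+Z₂), |Z| = 16.0 Ω, ∠Z = -32.5°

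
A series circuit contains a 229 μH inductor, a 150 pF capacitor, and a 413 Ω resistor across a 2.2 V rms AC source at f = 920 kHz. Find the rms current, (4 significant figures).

4.924 mA

ω = 2πf = 5.781e+06 rad/s
X_L = ωL = 1324 Ω
X_C = 1/(ωC) = 1153 Ω
Net reactance X = X_L − X_C = 170.4 Ω
Z = 413.0 + j170.4 Ω
|Z| = √(413.0² + 170.4²) = 446.8 Ω
I = V/|Z| = 2.2/446.8 = 4.924 mA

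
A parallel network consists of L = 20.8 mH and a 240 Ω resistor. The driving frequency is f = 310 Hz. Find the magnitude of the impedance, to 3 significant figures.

ω = 2πf = 1948 rad/s
X_L = ωL = 40.5 Ω
Parallel: admittances add. Y = 1/R + 1/(jωL)
Y = (0.00417 − j0.0247) S
|Y| = 0.0250 S → |Z| = 1/|Y| = 39.9 Ω, ∠Z = −∠Y = 80.4°

39.9 Ω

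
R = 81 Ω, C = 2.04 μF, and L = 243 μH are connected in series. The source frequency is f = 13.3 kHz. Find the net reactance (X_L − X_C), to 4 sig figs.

ω = 2πf = 83570 rad/s
X_L = ωL = 20.31 Ω
X_C = 1/(ωC) = 5.866 Ω
X = 20.31 − 5.866 = 14.44 Ω

14.44 Ω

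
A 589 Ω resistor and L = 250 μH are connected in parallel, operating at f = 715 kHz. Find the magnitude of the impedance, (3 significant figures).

ω = 2πf = 4.492e+06 rad/s
X_L = ωL = 1120 Ω
Parallel: admittances add. Y = 1/R + 1/(jωL)
Y = (0.00170 − j0.000890) S
|Y| = 0.00192 S → |Z| = 1/|Y| = 522 Ω, ∠Z = −∠Y = 27.7°

522 Ω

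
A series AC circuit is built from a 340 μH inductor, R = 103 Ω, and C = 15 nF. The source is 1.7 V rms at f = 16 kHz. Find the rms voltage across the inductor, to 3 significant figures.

0.0912 V

ω = 2πf = 100500 rad/s
X_L = ωL = 34.2 Ω
X_C = 1/(ωC) = 663 Ω
Net reactance X = X_L − X_C = -629 Ω
Z = 103 − j629 Ω
|Z| = √(103² + 629²) = 637 Ω
I = V/|Z| = 2.67 mA
V_L = I·|Z_L| = 0.00267 × 34.2 = 0.0912 V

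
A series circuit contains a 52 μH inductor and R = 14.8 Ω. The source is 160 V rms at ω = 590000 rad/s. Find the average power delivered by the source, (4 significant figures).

326.5 W

X_L = ωL = 30.68 Ω
Z = 14.80 + j30.68 Ω
|Z| = √(14.80² + 30.68²) = 34.06 Ω
∠Z = arctan(30.68/14.80) = 64.25°
I = V/|Z| = 4.697 A
P = VI cos φ = 160 × 4.697 × cos(64.25°) = 326.5 W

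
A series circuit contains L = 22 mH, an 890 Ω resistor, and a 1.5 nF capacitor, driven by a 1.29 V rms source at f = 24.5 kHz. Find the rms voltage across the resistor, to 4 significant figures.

ω = 2πf = 153900 rad/s
X_L = ωL = 3387 Ω
X_C = 1/(ωC) = 4331 Ω
Net reactance X = X_L − X_C = -944.1 Ω
Z = 890.0 − j944.1 Ω
|Z| = √(890.0² + 944.1²) = 1297 Ω
I = V/|Z| = 994.2 μA
V_R = I·|Z_R| = 0.0009942 × 890.0 = 0.8849 V

0.8849 V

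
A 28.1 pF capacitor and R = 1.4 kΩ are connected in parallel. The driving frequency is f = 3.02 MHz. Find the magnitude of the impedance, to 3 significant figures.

ω = 2πf = 1.898e+07 rad/s
X_C = 1/(ωC) = 1880 Ω
Parallel: admittances add. Y = 1/R + jωC
Y = (0.000714 + j0.000533) S
|Y| = 0.000891 S → |Z| = 1/|Y| = 1120 Ω, ∠Z = −∠Y = -36.7°

1120 Ω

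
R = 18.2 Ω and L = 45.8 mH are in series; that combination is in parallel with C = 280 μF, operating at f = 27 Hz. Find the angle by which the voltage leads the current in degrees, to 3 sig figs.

ω = 2πf = 169.6 rad/s
X_L = ωL = 7.77 Ω
X_C = 1/(ωC) = 21.1 Ω
Branch 1 (R+jX_L): Z₁ = 18.2 + j7.77 Ω, |Z₁| = 19.8 Ω
Branch 2 (−jX_C): Z₂ = −j21.1 Ω
Parallel: Z = Z₁Z₂/(Z₁+Z₂), |Z| = 18.5 Ω, ∠Z = -30.8°

-30.8°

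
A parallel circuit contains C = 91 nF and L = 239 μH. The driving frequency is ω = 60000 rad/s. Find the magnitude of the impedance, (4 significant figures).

15.56 Ω

X_L = ωL = 14.34 Ω
X_C = 1/(ωC) = 183.2 Ω
Parallel: admittances add. Y = 1/(jωL) + jωC
Y = (0 − j0.06428) S
|Y| = 0.06428 S → |Z| = 1/|Y| = 15.56 Ω, ∠Z = −∠Y = 90.00°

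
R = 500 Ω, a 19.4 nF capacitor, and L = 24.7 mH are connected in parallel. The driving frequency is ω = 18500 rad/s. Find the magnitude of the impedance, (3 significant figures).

369 Ω

X_L = ωL = 457 Ω
X_C = 1/(ωC) = 2790 Ω
Parallel: admittances add. Y = 1/R + 1/(jωL) + jωC
Y = (0.00200 − j0.00183) S
|Y| = 0.00271 S → |Z| = 1/|Y| = 369 Ω, ∠Z = −∠Y = 42.5°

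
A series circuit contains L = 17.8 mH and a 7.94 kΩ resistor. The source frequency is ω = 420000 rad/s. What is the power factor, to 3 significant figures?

0.728

X_L = ωL = 7480 Ω
Z = 7940 + j7480 Ω
|Z| = √(7940² + 7480²) = 10900 Ω
∠Z = arctan(7480/7940) = 43.3°
cos φ = cos(43.3°) = 0.728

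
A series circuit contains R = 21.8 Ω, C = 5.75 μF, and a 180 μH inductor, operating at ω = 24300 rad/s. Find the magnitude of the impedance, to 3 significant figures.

22.0 Ω

X_L = ωL = 4.37 Ω
X_C = 1/(ωC) = 7.16 Ω
Net reactance X = X_L − X_C = -2.78 Ω
Z = 21.8 − j2.78 Ω
|Z| = √(21.8² + 2.78²) = 22.0 Ω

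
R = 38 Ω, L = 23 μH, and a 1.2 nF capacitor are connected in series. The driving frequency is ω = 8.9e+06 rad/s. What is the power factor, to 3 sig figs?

0.324

X_L = ωL = 205 Ω
X_C = 1/(ωC) = 93.6 Ω
Net reactance X = X_L − X_C = 111 Ω
Z = 38.0 + j111 Ω
|Z| = √(38.0² + 111²) = 117 Ω
∠Z = arctan(111/38.0) = 71.1°
cos φ = cos(71.1°) = 0.324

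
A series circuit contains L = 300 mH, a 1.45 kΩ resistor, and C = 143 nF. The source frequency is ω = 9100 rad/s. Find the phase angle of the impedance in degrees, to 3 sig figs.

X_L = ωL = 2730 Ω
X_C = 1/(ωC) = 768 Ω
Net reactance X = X_L − X_C = 1960 Ω
Z = 1450 + j1960 Ω
|Z| = √(1450² + 1960²) = 2440 Ω
∠Z = arctan(1960/1450) = 53.5°

53.5°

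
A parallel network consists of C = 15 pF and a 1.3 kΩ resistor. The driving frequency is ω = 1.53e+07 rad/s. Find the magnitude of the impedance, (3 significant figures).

1250 Ω

X_C = 1/(ωC) = 4360 Ω
Parallel: admittances add. Y = 1/R + jωC
Y = (0.000769 + j0.000229) S
|Y| = 0.000803 S → |Z| = 1/|Y| = 1250 Ω, ∠Z = −∠Y = -16.6°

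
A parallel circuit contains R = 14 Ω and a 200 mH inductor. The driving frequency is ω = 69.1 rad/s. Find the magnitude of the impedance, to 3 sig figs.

9.84 Ω

X_L = ωL = 13.8 Ω
Parallel: admittances add. Y = 1/R + 1/(jωL)
Y = (0.0714 − j0.0724) S
|Y| = 0.102 S → |Z| = 1/|Y| = 9.84 Ω, ∠Z = −∠Y = 45.4°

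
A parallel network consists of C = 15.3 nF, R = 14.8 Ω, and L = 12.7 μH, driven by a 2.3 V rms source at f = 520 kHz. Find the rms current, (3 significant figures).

ω = 2πf = 3.267e+06 rad/s
X_L = ωL = 41.5 Ω
X_C = 1/(ωC) = 20.0 Ω
Parallel: admittances add. Y = 1/R + 1/(jωL) + jωC
Y = (0.0676 + j0.0259) S
|Y| = 0.0724 S → |Z| = 1/|Y| = 13.8 Ω, ∠Z = −∠Y = -21.0°
I = V/|Z| = 2.3/13.8 = 166 mA

166 mA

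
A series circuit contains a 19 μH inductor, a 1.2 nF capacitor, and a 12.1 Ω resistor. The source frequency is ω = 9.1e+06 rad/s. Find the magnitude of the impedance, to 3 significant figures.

X_L = ωL = 173 Ω
X_C = 1/(ωC) = 91.6 Ω
Net reactance X = X_L − X_C = 81.3 Ω
Z = 12.1 + j81.3 Ω
|Z| = √(12.1² + 81.3²) = 82.2 Ω

82.2 Ω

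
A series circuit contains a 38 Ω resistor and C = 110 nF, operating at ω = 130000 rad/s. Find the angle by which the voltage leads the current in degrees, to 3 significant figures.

-61.5°

X_C = 1/(ωC) = 69.9 Ω
Z = 38.0 − j69.9 Ω
|Z| = √(38.0² + 69.9²) = 79.6 Ω
∠Z = arctan(-69.9/38.0) = -61.5°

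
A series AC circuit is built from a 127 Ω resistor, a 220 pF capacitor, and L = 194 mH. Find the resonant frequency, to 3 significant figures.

24.4 kHz

ω₀ = 1/√(LC) = 1/√(0.194 × 2.2e-10) = 153100 rad/s
f₀ = ω₀/(2π) = 24.4 kHz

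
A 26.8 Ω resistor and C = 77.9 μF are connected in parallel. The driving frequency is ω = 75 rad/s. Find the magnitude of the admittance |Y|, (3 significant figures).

X_C = 1/(ωC) = 171 Ω
Parallel: admittances add. Y = 1/R + jωC
Y = (0.0373 + j0.00584) S
|Y| = 0.0378 S → |Z| = 1/|Y| = 26.5 Ω, ∠Z = −∠Y = -8.90°

37.8 mS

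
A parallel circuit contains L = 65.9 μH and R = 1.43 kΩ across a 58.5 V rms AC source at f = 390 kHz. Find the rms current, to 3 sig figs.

ω = 2πf = 2.45e+06 rad/s
X_L = ωL = 161 Ω
Parallel: admittances add. Y = 1/R + 1/(jωL)
Y = (0.000699 − j0.00619) S
|Y| = 0.00623 S → |Z| = 1/|Y| = 160 Ω, ∠Z = −∠Y = 83.6°
I = V/|Z| = 58.5/160 = 365 mA

365 mA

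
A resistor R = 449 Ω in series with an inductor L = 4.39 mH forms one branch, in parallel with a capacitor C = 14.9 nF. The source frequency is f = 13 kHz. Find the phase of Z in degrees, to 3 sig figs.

ω = 2πf = 81680 rad/s
X_L = ωL = 359 Ω
X_C = 1/(ωC) = 822 Ω
Branch 1 (R+jX_L): Z₁ = 449 + j359 Ω, |Z₁| = 575 Ω
Branch 2 (−jX_C): Z₂ = −j822 Ω
Parallel: Z = Z₁Z₂/(Z₁+Z₂), |Z| = 732 Ω, ∠Z = -5.50°

-5.50°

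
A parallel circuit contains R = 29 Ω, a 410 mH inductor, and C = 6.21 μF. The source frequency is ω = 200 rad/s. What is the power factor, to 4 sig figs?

0.9531

X_L = ωL = 82.00 Ω
X_C = 1/(ωC) = 805.2 Ω
Parallel: admittances add. Y = 1/R + 1/(jωL) + jωC
Y = (0.03448 − j0.01095) S
|Y| = 0.03618 S → |Z| = 1/|Y| = 27.64 Ω, ∠Z = −∠Y = 17.62°
cos φ = cos(17.62°) = 0.9531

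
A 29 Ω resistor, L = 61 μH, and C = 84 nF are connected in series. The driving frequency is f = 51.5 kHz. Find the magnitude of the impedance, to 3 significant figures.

33.6 Ω

ω = 2πf = 323600 rad/s
X_L = ωL = 19.7 Ω
X_C = 1/(ωC) = 36.8 Ω
Net reactance X = X_L − X_C = -17.1 Ω
Z = 29.0 − j17.1 Ω
|Z| = √(29.0² + 17.1²) = 33.6 Ω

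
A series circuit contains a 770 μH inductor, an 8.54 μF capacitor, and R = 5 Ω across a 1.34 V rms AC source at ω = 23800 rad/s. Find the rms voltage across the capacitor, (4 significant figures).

X_L = ωL = 18.33 Ω
X_C = 1/(ωC) = 4.920 Ω
Net reactance X = X_L − X_C = 13.41 Ω
Z = 5.000 + j13.41 Ω
|Z| = √(5.000² + 13.41²) = 14.31 Ω
I = V/|Z| = 93.65 mA
V_C = I·|Z_C| = 0.09365 × 4.920 = 0.4608 V

0.4608 V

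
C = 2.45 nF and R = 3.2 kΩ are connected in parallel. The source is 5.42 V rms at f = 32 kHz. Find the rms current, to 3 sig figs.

3.16 mA

ω = 2πf = 201100 rad/s
X_C = 1/(ωC) = 2030 Ω
Parallel: admittances add. Y = 1/R + jωC
Y = (0.000313 + j0.000493) S
|Y| = 0.000583 S → |Z| = 1/|Y| = 1710 Ω, ∠Z = −∠Y = -57.6°
I = V/|Z| = 5.42/1710 = 3.16 mA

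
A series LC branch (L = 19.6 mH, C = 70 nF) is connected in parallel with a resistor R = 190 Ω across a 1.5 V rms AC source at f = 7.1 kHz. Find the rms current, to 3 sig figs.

ω = 2πf = 44610 rad/s
X_L = ωL = 874 Ω
X_C = 1/(ωC) = 320 Ω
Branch 1: Z₁ = R = 190 Ω
Branch 2 (series LC): Z₂ = j(X_L − X_C) = j554 Ω
Parallel: Z = Z₁Z₂/(Z₁+Z₂), |Z| = 180 Ω, ∠Z = 18.9°
I = V/|Z| = 1.5/180 = 8.35 mA

8.35 mA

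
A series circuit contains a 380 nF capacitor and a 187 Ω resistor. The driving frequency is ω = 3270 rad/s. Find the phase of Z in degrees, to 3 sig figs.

-76.9°

X_C = 1/(ωC) = 805 Ω
Z = 187 − j805 Ω
|Z| = √(187² + 805²) = 826 Ω
∠Z = arctan(-805/187) = -76.9°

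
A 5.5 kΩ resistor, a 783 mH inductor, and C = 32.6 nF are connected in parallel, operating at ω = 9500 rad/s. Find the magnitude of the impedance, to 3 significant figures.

X_L = ωL = 7440 Ω
X_C = 1/(ωC) = 3230 Ω
Parallel: admittances add. Y = 1/R + 1/(jωL) + jωC
Y = (0.000182 + j0.000175) S
|Y| = 0.000253 S → |Z| = 1/|Y| = 3960 Ω, ∠Z = −∠Y = -43.9°

3960 Ω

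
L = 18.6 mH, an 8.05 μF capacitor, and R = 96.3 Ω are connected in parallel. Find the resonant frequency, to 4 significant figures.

411.3 Hz

ω₀ = 1/√(LC) = 1/√(0.0186 × 8.05e-06) = 2584 rad/s
f₀ = ω₀/(2π) = 411.3 Hz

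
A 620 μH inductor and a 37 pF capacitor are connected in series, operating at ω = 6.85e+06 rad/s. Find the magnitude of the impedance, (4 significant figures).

X_L = ωL = 4247 Ω
X_C = 1/(ωC) = 3946 Ω
Net reactance X = X_L − X_C = 301.4 Ω
Z = j301.4 Ω
|Z| = √(0² + 301.4²) = 301.4 Ω

301.4 Ω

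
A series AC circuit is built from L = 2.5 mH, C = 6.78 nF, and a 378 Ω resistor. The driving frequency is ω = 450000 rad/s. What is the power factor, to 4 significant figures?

0.4284

X_L = ωL = 1125 Ω
X_C = 1/(ωC) = 327.8 Ω
Net reactance X = X_L − X_C = 797.2 Ω
Z = 378.0 + j797.2 Ω
|Z| = √(378.0² + 797.2²) = 882.3 Ω
∠Z = arctan(797.2/378.0) = 64.63°
cos φ = cos(64.63°) = 0.4284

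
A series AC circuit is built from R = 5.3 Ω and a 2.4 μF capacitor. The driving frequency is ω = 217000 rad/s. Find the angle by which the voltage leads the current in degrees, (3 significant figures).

X_C = 1/(ωC) = 1.92 Ω
Z = 5.30 − j1.92 Ω
|Z| = √(5.30² + 1.92²) = 5.64 Ω
∠Z = arctan(-1.92/5.30) = -19.9°

-19.9°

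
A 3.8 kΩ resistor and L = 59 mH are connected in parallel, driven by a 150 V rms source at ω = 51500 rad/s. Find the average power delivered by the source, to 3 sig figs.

5.92 W

X_L = ωL = 3040 Ω
Parallel: admittances add. Y = 1/R + 1/(jωL)
Y = (0.000263 − j0.000329) S
|Y| = 0.000421 S → |Z| = 1/|Y| = 2370 Ω, ∠Z = −∠Y = 51.4°
I = V/|Z| = 63.2 mA
P = VI cos φ = 150 × 0.0632 × cos(51.4°) = 5.92 W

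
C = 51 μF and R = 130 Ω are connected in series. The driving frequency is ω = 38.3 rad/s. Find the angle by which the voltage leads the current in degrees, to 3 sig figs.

X_C = 1/(ωC) = 512 Ω
Z = 130 − j512 Ω
|Z| = √(130² + 512²) = 528 Ω
∠Z = arctan(-512/130) = -75.8°

-75.8°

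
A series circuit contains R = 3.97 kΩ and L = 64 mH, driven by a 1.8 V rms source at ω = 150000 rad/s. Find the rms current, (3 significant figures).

173 μA

X_L = ωL = 9600 Ω
Z = 3970 + j9600 Ω
|Z| = √(3970² + 9600²) = 10400 Ω
I = V/|Z| = 1.8/10400 = 173 μA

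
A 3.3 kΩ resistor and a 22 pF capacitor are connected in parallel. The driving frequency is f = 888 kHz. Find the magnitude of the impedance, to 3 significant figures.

3060 Ω

ω = 2πf = 5.579e+06 rad/s
X_C = 1/(ωC) = 8150 Ω
Parallel: admittances add. Y = 1/R + jωC
Y = (0.000303 + j0.000123) S
|Y| = 0.000327 S → |Z| = 1/|Y| = 3060 Ω, ∠Z = −∠Y = -22.1°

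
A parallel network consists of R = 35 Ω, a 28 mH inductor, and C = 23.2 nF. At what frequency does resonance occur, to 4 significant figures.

6.244 kHz

ω₀ = 1/√(LC) = 1/√(0.028 × 2.32e-08) = 39240 rad/s
f₀ = ω₀/(2π) = 6.244 kHz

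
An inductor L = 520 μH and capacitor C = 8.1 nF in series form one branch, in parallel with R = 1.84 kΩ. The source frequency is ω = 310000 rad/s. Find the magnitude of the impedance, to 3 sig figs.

235 Ω

X_L = ωL = 161 Ω
X_C = 1/(ωC) = 398 Ω
Branch 1: Z₁ = R = 1840 Ω
Branch 2 (series LC): Z₂ = j(X_L − X_C) = −j237 Ω
Parallel: Z = Z₁Z₂/(Z₁+Z₂), |Z| = 235 Ω, ∠Z = -82.7°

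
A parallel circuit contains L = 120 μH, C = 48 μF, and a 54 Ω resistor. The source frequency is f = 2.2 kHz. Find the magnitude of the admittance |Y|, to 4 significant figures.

ω = 2πf = 13820 rad/s
X_L = ωL = 1.659 Ω
X_C = 1/(ωC) = 1.507 Ω
Parallel: admittances add. Y = 1/R + 1/(jωL) + jωC
Y = (0.01852 + j0.06064) S
|Y| = 0.06341 S → |Z| = 1/|Y| = 15.77 Ω, ∠Z = −∠Y = -73.02°

63.41 mS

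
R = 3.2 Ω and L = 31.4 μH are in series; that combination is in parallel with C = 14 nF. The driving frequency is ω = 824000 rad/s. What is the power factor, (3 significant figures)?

X_L = ωL = 25.9 Ω
X_C = 1/(ωC) = 86.7 Ω
Branch 1 (R+jX_L): Z₁ = 3.20 + j25.9 Ω, |Z₁| = 26.1 Ω
Branch 2 (−jX_C): Z₂ = −j86.7 Ω
Parallel: Z = Z₁Z₂/(Z₁+Z₂), |Z| = 37.1 Ω, ∠Z = 79.9°
cos φ = cos(79.9°) = 0.175

0.175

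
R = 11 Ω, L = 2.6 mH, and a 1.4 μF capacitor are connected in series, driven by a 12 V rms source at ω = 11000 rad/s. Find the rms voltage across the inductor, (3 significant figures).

9.04 V

X_L = ωL = 28.6 Ω
X_C = 1/(ωC) = 64.9 Ω
Net reactance X = X_L − X_C = -36.3 Ω
Z = 11.0 − j36.3 Ω
|Z| = √(11.0² + 36.3²) = 38.0 Ω
I = V/|Z| = 316 mA
V_L = I·|Z_L| = 0.316 × 28.6 = 9.04 V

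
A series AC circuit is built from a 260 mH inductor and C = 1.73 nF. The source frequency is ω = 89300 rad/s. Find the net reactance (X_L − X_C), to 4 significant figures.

16750 Ω

X_L = ωL = 23220 Ω
X_C = 1/(ωC) = 6473 Ω
X = 23220 − 6473 = 16750 Ω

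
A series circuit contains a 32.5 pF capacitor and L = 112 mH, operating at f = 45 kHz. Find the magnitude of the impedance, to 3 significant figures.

77200 Ω

ω = 2πf = 282700 rad/s
X_L = ωL = 31700 Ω
X_C = 1/(ωC) = 109000 Ω
Net reactance X = X_L − X_C = -77200 Ω
Z = − j77200 Ω
|Z| = √(0² + 77200²) = 77200 Ω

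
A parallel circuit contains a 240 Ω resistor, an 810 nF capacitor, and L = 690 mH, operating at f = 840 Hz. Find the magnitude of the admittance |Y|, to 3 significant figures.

ω = 2πf = 5278 rad/s
X_L = ωL = 3640 Ω
X_C = 1/(ωC) = 234 Ω
Parallel: admittances add. Y = 1/R + 1/(jωL) + jωC
Y = (0.00417 + j0.00400) S
|Y| = 0.00578 S → |Z| = 1/|Y| = 173 Ω, ∠Z = −∠Y = -43.8°

5.78 mS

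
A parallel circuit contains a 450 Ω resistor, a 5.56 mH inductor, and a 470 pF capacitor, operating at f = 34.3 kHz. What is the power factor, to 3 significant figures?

0.950

ω = 2πf = 215500 rad/s
X_L = ωL = 1200 Ω
X_C = 1/(ωC) = 9870 Ω
Parallel: admittances add. Y = 1/R + 1/(jωL) + jωC
Y = (0.00222 − j0.000733) S
|Y| = 0.00234 S → |Z| = 1/|Y| = 427 Ω, ∠Z = −∠Y = 18.3°
cos φ = cos(18.3°) = 0.950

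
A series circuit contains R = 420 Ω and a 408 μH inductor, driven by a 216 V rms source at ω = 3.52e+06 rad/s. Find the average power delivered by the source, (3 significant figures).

X_L = ωL = 1440 Ω
Z = 420 + j1440 Ω
|Z| = √(420² + 1440²) = 1500 Ω
∠Z = arctan(1440/420) = 73.7°
I = V/|Z| = 144 mA
P = VI cos φ = 216 × 0.144 × cos(73.7°) = 8.75 W

8.75 W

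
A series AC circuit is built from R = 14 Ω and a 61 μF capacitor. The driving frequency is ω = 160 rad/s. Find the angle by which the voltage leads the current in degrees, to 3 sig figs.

X_C = 1/(ωC) = 102 Ω
Z = 14.0 − j102 Ω
|Z| = √(14.0² + 102²) = 103 Ω
∠Z = arctan(-102/14.0) = -82.2°

-82.2°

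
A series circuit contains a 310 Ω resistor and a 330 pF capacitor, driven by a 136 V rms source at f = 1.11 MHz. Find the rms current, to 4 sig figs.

254.8 mA

ω = 2πf = 6.974e+06 rad/s
X_C = 1/(ωC) = 434.5 Ω
Z = 310.0 − j434.5 Ω
|Z| = √(310.0² + 434.5²) = 533.7 Ω
I = V/|Z| = 136/533.7 = 254.8 mA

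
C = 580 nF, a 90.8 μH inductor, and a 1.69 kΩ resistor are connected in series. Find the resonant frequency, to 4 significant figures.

ω₀ = 1/√(LC) = 1/√(9.08e-05 × 5.8e-07) = 137800 rad/s
f₀ = ω₀/(2π) = 21.93 kHz

21.93 kHz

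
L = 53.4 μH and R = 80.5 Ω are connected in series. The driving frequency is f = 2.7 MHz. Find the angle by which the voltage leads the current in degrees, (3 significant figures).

ω = 2πf = 1.696e+07 rad/s
X_L = ωL = 906 Ω
Z = 80.5 + j906 Ω
|Z| = √(80.5² + 906²) = 909 Ω
∠Z = arctan(906/80.5) = 84.9°

84.9°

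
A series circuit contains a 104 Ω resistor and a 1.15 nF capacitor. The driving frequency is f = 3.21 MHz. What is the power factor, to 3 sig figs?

ω = 2πf = 2.017e+07 rad/s
X_C = 1/(ωC) = 43.1 Ω
Z = 104 − j43.1 Ω
|Z| = √(104² + 43.1²) = 113 Ω
∠Z = arctan(-43.1/104) = -22.5°
cos φ = cos(-22.5°) = 0.924

0.924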